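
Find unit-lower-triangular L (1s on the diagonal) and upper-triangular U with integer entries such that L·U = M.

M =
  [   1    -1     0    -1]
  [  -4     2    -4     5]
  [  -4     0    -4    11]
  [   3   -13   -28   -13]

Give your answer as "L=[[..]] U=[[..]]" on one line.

  r1 -= -4·r0 → [0,-2,-4,1]
  r2 -= -4·r0 → [0,-4,-4,7]
  r3 -= 3·r0 → [0,-10,-28,-10]
  r2 -= 2·r1 → [0,0,4,5]
  r3 -= 5·r1 → [0,0,-8,-15]
  r3 -= -2·r2 → [0,0,0,-5]

L=[[1,0,0,0],[-4,1,0,0],[-4,2,1,0],[3,5,-2,1]] U=[[1,-1,0,-1],[0,-2,-4,1],[0,0,4,5],[0,0,0,-5]]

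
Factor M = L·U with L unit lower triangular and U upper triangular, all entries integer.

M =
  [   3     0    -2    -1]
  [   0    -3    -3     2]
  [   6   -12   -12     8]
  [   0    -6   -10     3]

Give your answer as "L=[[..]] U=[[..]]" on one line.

  row1 -= 0·row0 → [0,-3,-3,2]
  row2 -= 2·row0 → [0,-12,-8,10]
  row3 -= 0·row0 → [0,-6,-10,3]
  row2 -= 4·row1 → [0,0,4,2]
  row3 -= 2·row1 → [0,0,-4,-1]
  row3 -= -1·row2 → [0,0,0,1]

L=[[1,0,0,0],[0,1,0,0],[2,4,1,0],[0,2,-1,1]] U=[[3,0,-2,-1],[0,-3,-3,2],[0,0,4,2],[0,0,0,1]]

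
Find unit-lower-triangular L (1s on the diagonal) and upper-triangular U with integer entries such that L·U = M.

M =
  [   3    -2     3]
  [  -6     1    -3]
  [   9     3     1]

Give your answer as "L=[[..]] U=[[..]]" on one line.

L=[[1,0,0],[-2,1,0],[3,-3,1]] U=[[3,-2,3],[0,-3,3],[0,0,1]]

  R1 -= -2·R0 → [0,-3,3]
  R2 -= 3·R0 → [0,9,-8]
  R2 -= -3·R1 → [0,0,1]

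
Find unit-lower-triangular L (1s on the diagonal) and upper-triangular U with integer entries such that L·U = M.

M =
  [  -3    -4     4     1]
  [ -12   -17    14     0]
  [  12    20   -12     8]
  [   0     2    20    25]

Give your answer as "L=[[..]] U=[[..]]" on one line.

  row1 -= 4·row0 → [0,-1,-2,-4]
  row2 -= -4·row0 → [0,4,4,12]
  row3 -= 0·row0 → [0,2,20,25]
  row2 -= -4·row1 → [0,0,-4,-4]
  row3 -= -2·row1 → [0,0,16,17]
  row3 -= -4·row2 → [0,0,0,1]

L=[[1,0,0,0],[4,1,0,0],[-4,-4,1,0],[0,-2,-4,1]] U=[[-3,-4,4,1],[0,-1,-2,-4],[0,0,-4,-4],[0,0,0,1]]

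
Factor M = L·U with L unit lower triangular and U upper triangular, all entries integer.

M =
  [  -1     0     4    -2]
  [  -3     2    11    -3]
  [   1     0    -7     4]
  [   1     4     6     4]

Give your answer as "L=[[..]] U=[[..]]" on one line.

L=[[1,0,0,0],[3,1,0,0],[-1,0,1,0],[-1,2,-4,1]] U=[[-1,0,4,-2],[0,2,-1,3],[0,0,-3,2],[0,0,0,4]]

  R1 -= 3·R0 → [0,2,-1,3]
  R2 -= -1·R0 → [0,0,-3,2]
  R3 -= -1·R0 → [0,4,10,2]
  R2 -= 0·R1 → [0,0,-3,2]
  R3 -= 2·R1 → [0,0,12,-4]
  R3 -= -4·R2 → [0,0,0,4]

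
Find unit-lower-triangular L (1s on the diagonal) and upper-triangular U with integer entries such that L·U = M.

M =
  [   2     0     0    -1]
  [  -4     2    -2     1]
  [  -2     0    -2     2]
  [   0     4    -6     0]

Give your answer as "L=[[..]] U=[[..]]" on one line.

L=[[1,0,0,0],[-2,1,0,0],[-1,0,1,0],[0,2,1,1]] U=[[2,0,0,-1],[0,2,-2,-1],[0,0,-2,1],[0,0,0,1]]

  row1 -= -2·row0 → [0,2,-2,-1]
  row2 -= -1·row0 → [0,0,-2,1]
  row3 -= 0·row0 → [0,4,-6,0]
  row2 -= 0·row1 → [0,0,-2,1]
  row3 -= 2·row1 → [0,0,-2,2]
  row3 -= 1·row2 → [0,0,0,1]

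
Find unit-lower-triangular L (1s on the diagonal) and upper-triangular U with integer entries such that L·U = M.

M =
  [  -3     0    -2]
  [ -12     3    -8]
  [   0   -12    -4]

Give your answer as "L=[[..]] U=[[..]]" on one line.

L=[[1,0,0],[4,1,0],[0,-4,1]] U=[[-3,0,-2],[0,3,0],[0,0,-4]]

  R1 -= 4·R0 → [0,3,0]
  R2 -= 0·R0 → [0,-12,-4]
  R2 -= -4·R1 → [0,0,-4]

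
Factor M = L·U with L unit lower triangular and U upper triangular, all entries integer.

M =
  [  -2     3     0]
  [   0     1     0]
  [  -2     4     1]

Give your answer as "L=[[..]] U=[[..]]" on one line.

  R1 -= 0·R0 → [0,1,0]
  R2 -= 1·R0 → [0,1,1]
  R2 -= 1·R1 → [0,0,1]

L=[[1,0,0],[0,1,0],[1,1,1]] U=[[-2,3,0],[0,1,0],[0,0,1]]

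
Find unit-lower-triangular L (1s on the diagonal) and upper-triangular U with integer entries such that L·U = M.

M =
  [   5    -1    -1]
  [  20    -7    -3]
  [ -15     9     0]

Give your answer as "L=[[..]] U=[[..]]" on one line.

L=[[1,0,0],[4,1,0],[-3,-2,1]] U=[[5,-1,-1],[0,-3,1],[0,0,-1]]

  row1 -= 4·row0 → [0,-3,1]
  row2 -= -3·row0 → [0,6,-3]
  row2 -= -2·row1 → [0,0,-1]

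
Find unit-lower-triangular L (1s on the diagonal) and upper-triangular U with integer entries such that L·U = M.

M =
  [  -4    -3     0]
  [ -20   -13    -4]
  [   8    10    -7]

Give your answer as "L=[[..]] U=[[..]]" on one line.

L=[[1,0,0],[5,1,0],[-2,2,1]] U=[[-4,-3,0],[0,2,-4],[0,0,1]]

  r1 -= 5·r0 → [0,2,-4]
  r2 -= -2·r0 → [0,4,-7]
  r2 -= 2·r1 → [0,0,1]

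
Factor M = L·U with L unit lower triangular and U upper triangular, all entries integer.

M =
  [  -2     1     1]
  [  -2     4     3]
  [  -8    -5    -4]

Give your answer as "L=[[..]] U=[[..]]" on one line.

  r1 -= 1·r0 → [0,3,2]
  r2 -= 4·r0 → [0,-9,-8]
  r2 -= -3·r1 → [0,0,-2]

L=[[1,0,0],[1,1,0],[4,-3,1]] U=[[-2,1,1],[0,3,2],[0,0,-2]]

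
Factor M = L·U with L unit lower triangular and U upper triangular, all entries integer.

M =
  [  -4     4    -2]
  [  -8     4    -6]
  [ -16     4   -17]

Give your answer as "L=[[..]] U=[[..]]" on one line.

L=[[1,0,0],[2,1,0],[4,3,1]] U=[[-4,4,-2],[0,-4,-2],[0,0,-3]]

  row1 -= 2·row0 → [0,-4,-2]
  row2 -= 4·row0 → [0,-12,-9]
  row2 -= 3·row1 → [0,0,-3]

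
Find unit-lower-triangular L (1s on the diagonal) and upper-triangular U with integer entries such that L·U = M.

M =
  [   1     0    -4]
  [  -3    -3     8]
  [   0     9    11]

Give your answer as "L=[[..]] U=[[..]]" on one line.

L=[[1,0,0],[-3,1,0],[0,-3,1]] U=[[1,0,-4],[0,-3,-4],[0,0,-1]]

  r1 -= -3·r0 → [0,-3,-4]
  r2 -= 0·r0 → [0,9,11]
  r2 -= -3·r1 → [0,0,-1]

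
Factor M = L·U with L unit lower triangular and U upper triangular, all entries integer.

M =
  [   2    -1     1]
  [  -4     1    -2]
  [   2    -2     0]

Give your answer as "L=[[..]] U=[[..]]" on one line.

L=[[1,0,0],[-2,1,0],[1,1,1]] U=[[2,-1,1],[0,-1,0],[0,0,-1]]

  row1 -= -2·row0 → [0,-1,0]
  row2 -= 1·row0 → [0,-1,-1]
  row2 -= 1·row1 → [0,0,-1]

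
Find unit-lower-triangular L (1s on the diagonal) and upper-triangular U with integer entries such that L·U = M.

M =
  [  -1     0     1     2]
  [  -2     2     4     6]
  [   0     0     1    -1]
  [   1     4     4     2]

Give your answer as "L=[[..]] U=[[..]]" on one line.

L=[[1,0,0,0],[2,1,0,0],[0,0,1,0],[-1,2,1,1]] U=[[-1,0,1,2],[0,2,2,2],[0,0,1,-1],[0,0,0,1]]

  row1 -= 2·row0 → [0,2,2,2]
  row2 -= 0·row0 → [0,0,1,-1]
  row3 -= -1·row0 → [0,4,5,4]
  row2 -= 0·row1 → [0,0,1,-1]
  row3 -= 2·row1 → [0,0,1,0]
  row3 -= 1·row2 → [0,0,0,1]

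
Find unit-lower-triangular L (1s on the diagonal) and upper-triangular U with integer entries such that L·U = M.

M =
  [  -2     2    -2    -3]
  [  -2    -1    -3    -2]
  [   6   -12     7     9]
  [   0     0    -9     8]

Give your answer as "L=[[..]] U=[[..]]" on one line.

  R1 -= 1·R0 → [0,-3,-1,1]
  R2 -= -3·R0 → [0,-6,1,0]
  R3 -= 0·R0 → [0,0,-9,8]
  R2 -= 2·R1 → [0,0,3,-2]
  R3 -= 0·R1 → [0,0,-9,8]
  R3 -= -3·R2 → [0,0,0,2]

L=[[1,0,0,0],[1,1,0,0],[-3,2,1,0],[0,0,-3,1]] U=[[-2,2,-2,-3],[0,-3,-1,1],[0,0,3,-2],[0,0,0,2]]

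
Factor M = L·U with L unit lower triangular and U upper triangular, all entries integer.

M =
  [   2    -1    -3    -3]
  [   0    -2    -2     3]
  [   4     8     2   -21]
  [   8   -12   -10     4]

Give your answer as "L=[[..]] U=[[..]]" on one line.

L=[[1,0,0,0],[0,1,0,0],[2,-5,1,0],[4,4,-5,1]] U=[[2,-1,-3,-3],[0,-2,-2,3],[0,0,-2,0],[0,0,0,4]]

  r1 -= 0·r0 → [0,-2,-2,3]
  r2 -= 2·r0 → [0,10,8,-15]
  r3 -= 4·r0 → [0,-8,2,16]
  r2 -= -5·r1 → [0,0,-2,0]
  r3 -= 4·r1 → [0,0,10,4]
  r3 -= -5·r2 → [0,0,0,4]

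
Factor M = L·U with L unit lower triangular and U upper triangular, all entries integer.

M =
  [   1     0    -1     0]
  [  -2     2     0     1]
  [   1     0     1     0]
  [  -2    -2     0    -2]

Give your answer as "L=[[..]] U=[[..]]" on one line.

L=[[1,0,0,0],[-2,1,0,0],[1,0,1,0],[-2,-1,-2,1]] U=[[1,0,-1,0],[0,2,-2,1],[0,0,2,0],[0,0,0,-1]]

  R1 -= -2·R0 → [0,2,-2,1]
  R2 -= 1·R0 → [0,0,2,0]
  R3 -= -2·R0 → [0,-2,-2,-2]
  R2 -= 0·R1 → [0,0,2,0]
  R3 -= -1·R1 → [0,0,-4,-1]
  R3 -= -2·R2 → [0,0,0,-1]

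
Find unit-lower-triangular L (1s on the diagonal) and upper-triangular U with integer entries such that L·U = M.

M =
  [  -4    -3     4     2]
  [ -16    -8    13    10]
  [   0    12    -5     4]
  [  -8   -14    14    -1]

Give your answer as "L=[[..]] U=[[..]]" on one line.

L=[[1,0,0,0],[4,1,0,0],[0,3,1,0],[2,-2,0,1]] U=[[-4,-3,4,2],[0,4,-3,2],[0,0,4,-2],[0,0,0,-1]]

  r1 -= 4·r0 → [0,4,-3,2]
  r2 -= 0·r0 → [0,12,-5,4]
  r3 -= 2·r0 → [0,-8,6,-5]
  r2 -= 3·r1 → [0,0,4,-2]
  r3 -= -2·r1 → [0,0,0,-1]
  r3 -= 0·r2 → [0,0,0,-1]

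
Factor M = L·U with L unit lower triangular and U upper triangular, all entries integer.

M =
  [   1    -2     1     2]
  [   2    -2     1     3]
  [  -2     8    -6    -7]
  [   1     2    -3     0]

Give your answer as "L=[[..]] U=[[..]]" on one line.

L=[[1,0,0,0],[2,1,0,0],[-2,2,1,0],[1,2,1,1]] U=[[1,-2,1,2],[0,2,-1,-1],[0,0,-2,-1],[0,0,0,1]]

  r1 -= 2·r0 → [0,2,-1,-1]
  r2 -= -2·r0 → [0,4,-4,-3]
  r3 -= 1·r0 → [0,4,-4,-2]
  r2 -= 2·r1 → [0,0,-2,-1]
  r3 -= 2·r1 → [0,0,-2,0]
  r3 -= 1·r2 → [0,0,0,1]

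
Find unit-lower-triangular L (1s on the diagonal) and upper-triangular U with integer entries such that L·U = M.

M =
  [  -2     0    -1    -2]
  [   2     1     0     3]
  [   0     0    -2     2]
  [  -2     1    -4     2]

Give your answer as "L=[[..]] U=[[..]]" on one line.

L=[[1,0,0,0],[-1,1,0,0],[0,0,1,0],[1,1,1,1]] U=[[-2,0,-1,-2],[0,1,-1,1],[0,0,-2,2],[0,0,0,1]]

  row1 -= -1·row0 → [0,1,-1,1]
  row2 -= 0·row0 → [0,0,-2,2]
  row3 -= 1·row0 → [0,1,-3,4]
  row2 -= 0·row1 → [0,0,-2,2]
  row3 -= 1·row1 → [0,0,-2,3]
  row3 -= 1·row2 → [0,0,0,1]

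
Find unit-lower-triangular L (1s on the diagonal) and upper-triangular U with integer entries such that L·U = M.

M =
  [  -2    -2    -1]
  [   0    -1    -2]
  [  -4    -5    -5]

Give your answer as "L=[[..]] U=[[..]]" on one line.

  row1 -= 0·row0 → [0,-1,-2]
  row2 -= 2·row0 → [0,-1,-3]
  row2 -= 1·row1 → [0,0,-1]

L=[[1,0,0],[0,1,0],[2,1,1]] U=[[-2,-2,-1],[0,-1,-2],[0,0,-1]]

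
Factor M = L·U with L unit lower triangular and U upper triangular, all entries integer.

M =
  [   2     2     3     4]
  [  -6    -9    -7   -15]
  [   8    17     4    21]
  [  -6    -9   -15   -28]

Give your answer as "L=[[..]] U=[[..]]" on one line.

  r1 -= -3·r0 → [0,-3,2,-3]
  r2 -= 4·r0 → [0,9,-8,5]
  r3 -= -3·r0 → [0,-3,-6,-16]
  r2 -= -3·r1 → [0,0,-2,-4]
  r3 -= 1·r1 → [0,0,-8,-13]
  r3 -= 4·r2 → [0,0,0,3]

L=[[1,0,0,0],[-3,1,0,0],[4,-3,1,0],[-3,1,4,1]] U=[[2,2,3,4],[0,-3,2,-3],[0,0,-2,-4],[0,0,0,3]]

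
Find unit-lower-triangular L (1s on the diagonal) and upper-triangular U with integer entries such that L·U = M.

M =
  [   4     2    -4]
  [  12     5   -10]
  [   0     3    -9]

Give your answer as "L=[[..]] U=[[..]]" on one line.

  r1 -= 3·r0 → [0,-1,2]
  r2 -= 0·r0 → [0,3,-9]
  r2 -= -3·r1 → [0,0,-3]

L=[[1,0,0],[3,1,0],[0,-3,1]] U=[[4,2,-4],[0,-1,2],[0,0,-3]]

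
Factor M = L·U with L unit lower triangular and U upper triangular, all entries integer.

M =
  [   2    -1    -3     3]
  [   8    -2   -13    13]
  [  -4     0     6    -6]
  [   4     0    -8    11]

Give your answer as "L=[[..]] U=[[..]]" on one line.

  row1 -= 4·row0 → [0,2,-1,1]
  row2 -= -2·row0 → [0,-2,0,0]
  row3 -= 2·row0 → [0,2,-2,5]
  row2 -= -1·row1 → [0,0,-1,1]
  row3 -= 1·row1 → [0,0,-1,4]
  row3 -= 1·row2 → [0,0,0,3]

L=[[1,0,0,0],[4,1,0,0],[-2,-1,1,0],[2,1,1,1]] U=[[2,-1,-3,3],[0,2,-1,1],[0,0,-1,1],[0,0,0,3]]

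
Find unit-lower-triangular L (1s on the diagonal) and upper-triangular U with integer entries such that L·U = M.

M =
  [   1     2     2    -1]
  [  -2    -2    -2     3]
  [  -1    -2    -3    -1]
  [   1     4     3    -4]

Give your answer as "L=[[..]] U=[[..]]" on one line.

L=[[1,0,0,0],[-2,1,0,0],[-1,0,1,0],[1,1,1,1]] U=[[1,2,2,-1],[0,2,2,1],[0,0,-1,-2],[0,0,0,-2]]

  R1 -= -2·R0 → [0,2,2,1]
  R2 -= -1·R0 → [0,0,-1,-2]
  R3 -= 1·R0 → [0,2,1,-3]
  R2 -= 0·R1 → [0,0,-1,-2]
  R3 -= 1·R1 → [0,0,-1,-4]
  R3 -= 1·R2 → [0,0,0,-2]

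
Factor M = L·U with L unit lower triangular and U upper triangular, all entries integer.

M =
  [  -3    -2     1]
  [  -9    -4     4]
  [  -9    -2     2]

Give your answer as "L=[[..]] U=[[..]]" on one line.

  r1 -= 3·r0 → [0,2,1]
  r2 -= 3·r0 → [0,4,-1]
  r2 -= 2·r1 → [0,0,-3]

L=[[1,0,0],[3,1,0],[3,2,1]] U=[[-3,-2,1],[0,2,1],[0,0,-3]]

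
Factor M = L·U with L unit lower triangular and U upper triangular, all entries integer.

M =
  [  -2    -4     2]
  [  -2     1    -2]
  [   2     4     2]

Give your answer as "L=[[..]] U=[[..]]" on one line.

L=[[1,0,0],[1,1,0],[-1,0,1]] U=[[-2,-4,2],[0,5,-4],[0,0,4]]

  R1 -= 1·R0 → [0,5,-4]
  R2 -= -1·R0 → [0,0,4]
  R2 -= 0·R1 → [0,0,4]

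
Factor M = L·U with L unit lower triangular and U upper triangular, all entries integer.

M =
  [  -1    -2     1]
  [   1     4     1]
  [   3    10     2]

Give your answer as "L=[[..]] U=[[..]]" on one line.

L=[[1,0,0],[-1,1,0],[-3,2,1]] U=[[-1,-2,1],[0,2,2],[0,0,1]]

  row1 -= -1·row0 → [0,2,2]
  row2 -= -3·row0 → [0,4,5]
  row2 -= 2·row1 → [0,0,1]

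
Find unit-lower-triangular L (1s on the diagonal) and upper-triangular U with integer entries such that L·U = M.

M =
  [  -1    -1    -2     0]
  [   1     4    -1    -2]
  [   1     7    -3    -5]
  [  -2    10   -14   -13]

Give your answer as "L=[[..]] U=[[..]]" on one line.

L=[[1,0,0,0],[-1,1,0,0],[-1,2,1,0],[2,4,2,1]] U=[[-1,-1,-2,0],[0,3,-3,-2],[0,0,1,-1],[0,0,0,-3]]

  r1 -= -1·r0 → [0,3,-3,-2]
  r2 -= -1·r0 → [0,6,-5,-5]
  r3 -= 2·r0 → [0,12,-10,-13]
  r2 -= 2·r1 → [0,0,1,-1]
  r3 -= 4·r1 → [0,0,2,-5]
  r3 -= 2·r2 → [0,0,0,-3]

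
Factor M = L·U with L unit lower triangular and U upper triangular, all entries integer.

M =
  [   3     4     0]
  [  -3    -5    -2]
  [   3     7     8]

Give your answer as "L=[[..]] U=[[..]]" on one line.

  r1 -= -1·r0 → [0,-1,-2]
  r2 -= 1·r0 → [0,3,8]
  r2 -= -3·r1 → [0,0,2]

L=[[1,0,0],[-1,1,0],[1,-3,1]] U=[[3,4,0],[0,-1,-2],[0,0,2]]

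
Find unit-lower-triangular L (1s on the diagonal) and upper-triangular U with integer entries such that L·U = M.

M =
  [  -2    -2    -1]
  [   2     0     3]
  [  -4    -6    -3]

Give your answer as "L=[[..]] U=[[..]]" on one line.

  R1 -= -1·R0 → [0,-2,2]
  R2 -= 2·R0 → [0,-2,-1]
  R2 -= 1·R1 → [0,0,-3]

L=[[1,0,0],[-1,1,0],[2,1,1]] U=[[-2,-2,-1],[0,-2,2],[0,0,-3]]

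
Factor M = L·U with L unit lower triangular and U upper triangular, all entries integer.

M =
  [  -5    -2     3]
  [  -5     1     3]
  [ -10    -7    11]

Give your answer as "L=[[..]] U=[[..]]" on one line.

L=[[1,0,0],[1,1,0],[2,-1,1]] U=[[-5,-2,3],[0,3,0],[0,0,5]]

  r1 -= 1·r0 → [0,3,0]
  r2 -= 2·r0 → [0,-3,5]
  r2 -= -1·r1 → [0,0,5]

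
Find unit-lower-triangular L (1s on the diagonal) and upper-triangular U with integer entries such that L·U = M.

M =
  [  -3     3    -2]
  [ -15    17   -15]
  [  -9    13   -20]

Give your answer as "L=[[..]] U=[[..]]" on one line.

  r1 -= 5·r0 → [0,2,-5]
  r2 -= 3·r0 → [0,4,-14]
  r2 -= 2·r1 → [0,0,-4]

L=[[1,0,0],[5,1,0],[3,2,1]] U=[[-3,3,-2],[0,2,-5],[0,0,-4]]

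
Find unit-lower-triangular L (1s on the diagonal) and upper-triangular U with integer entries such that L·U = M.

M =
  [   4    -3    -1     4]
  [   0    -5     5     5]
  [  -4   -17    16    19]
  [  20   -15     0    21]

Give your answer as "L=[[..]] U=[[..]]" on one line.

  r1 -= 0·r0 → [0,-5,5,5]
  r2 -= -1·r0 → [0,-20,15,23]
  r3 -= 5·r0 → [0,0,5,1]
  r2 -= 4·r1 → [0,0,-5,3]
  r3 -= 0·r1 → [0,0,5,1]
  r3 -= -1·r2 → [0,0,0,4]

L=[[1,0,0,0],[0,1,0,0],[-1,4,1,0],[5,0,-1,1]] U=[[4,-3,-1,4],[0,-5,5,5],[0,0,-5,3],[0,0,0,4]]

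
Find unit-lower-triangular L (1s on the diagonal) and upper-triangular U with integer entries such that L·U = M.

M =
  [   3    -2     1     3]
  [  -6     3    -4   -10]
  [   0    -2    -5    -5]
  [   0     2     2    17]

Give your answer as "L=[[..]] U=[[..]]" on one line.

  r1 -= -2·r0 → [0,-1,-2,-4]
  r2 -= 0·r0 → [0,-2,-5,-5]
  r3 -= 0·r0 → [0,2,2,17]
  r2 -= 2·r1 → [0,0,-1,3]
  r3 -= -2·r1 → [0,0,-2,9]
  r3 -= 2·r2 → [0,0,0,3]

L=[[1,0,0,0],[-2,1,0,0],[0,2,1,0],[0,-2,2,1]] U=[[3,-2,1,3],[0,-1,-2,-4],[0,0,-1,3],[0,0,0,3]]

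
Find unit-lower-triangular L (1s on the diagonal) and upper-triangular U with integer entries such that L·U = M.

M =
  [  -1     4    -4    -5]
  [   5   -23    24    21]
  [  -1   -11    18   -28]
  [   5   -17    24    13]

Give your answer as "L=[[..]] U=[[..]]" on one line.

  R1 -= -5·R0 → [0,-3,4,-4]
  R2 -= 1·R0 → [0,-15,22,-23]
  R3 -= -5·R0 → [0,3,4,-12]
  R2 -= 5·R1 → [0,0,2,-3]
  R3 -= -1·R1 → [0,0,8,-16]
  R3 -= 4·R2 → [0,0,0,-4]

L=[[1,0,0,0],[-5,1,0,0],[1,5,1,0],[-5,-1,4,1]] U=[[-1,4,-4,-5],[0,-3,4,-4],[0,0,2,-3],[0,0,0,-4]]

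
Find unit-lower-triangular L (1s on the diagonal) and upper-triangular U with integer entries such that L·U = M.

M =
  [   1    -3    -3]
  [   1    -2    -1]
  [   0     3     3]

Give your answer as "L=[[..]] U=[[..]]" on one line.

L=[[1,0,0],[1,1,0],[0,3,1]] U=[[1,-3,-3],[0,1,2],[0,0,-3]]

  R1 -= 1·R0 → [0,1,2]
  R2 -= 0·R0 → [0,3,3]
  R2 -= 3·R1 → [0,0,-3]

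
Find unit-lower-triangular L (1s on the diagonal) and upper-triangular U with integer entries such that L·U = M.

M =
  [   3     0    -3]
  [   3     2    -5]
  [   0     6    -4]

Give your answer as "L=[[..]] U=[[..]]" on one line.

L=[[1,0,0],[1,1,0],[0,3,1]] U=[[3,0,-3],[0,2,-2],[0,0,2]]

  r1 -= 1·r0 → [0,2,-2]
  r2 -= 0·r0 → [0,6,-4]
  r2 -= 3·r1 → [0,0,2]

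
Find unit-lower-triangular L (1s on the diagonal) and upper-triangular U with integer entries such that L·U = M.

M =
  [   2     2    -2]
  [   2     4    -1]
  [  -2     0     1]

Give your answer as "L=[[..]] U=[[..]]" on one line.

L=[[1,0,0],[1,1,0],[-1,1,1]] U=[[2,2,-2],[0,2,1],[0,0,-2]]

  row1 -= 1·row0 → [0,2,1]
  row2 -= -1·row0 → [0,2,-1]
  row2 -= 1·row1 → [0,0,-2]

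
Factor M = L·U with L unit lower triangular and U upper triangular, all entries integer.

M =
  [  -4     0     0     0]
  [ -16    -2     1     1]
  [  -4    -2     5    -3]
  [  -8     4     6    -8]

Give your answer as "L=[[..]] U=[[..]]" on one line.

L=[[1,0,0,0],[4,1,0,0],[1,1,1,0],[2,-2,2,1]] U=[[-4,0,0,0],[0,-2,1,1],[0,0,4,-4],[0,0,0,2]]

  row1 -= 4·row0 → [0,-2,1,1]
  row2 -= 1·row0 → [0,-2,5,-3]
  row3 -= 2·row0 → [0,4,6,-8]
  row2 -= 1·row1 → [0,0,4,-4]
  row3 -= -2·row1 → [0,0,8,-6]
  row3 -= 2·row2 → [0,0,0,2]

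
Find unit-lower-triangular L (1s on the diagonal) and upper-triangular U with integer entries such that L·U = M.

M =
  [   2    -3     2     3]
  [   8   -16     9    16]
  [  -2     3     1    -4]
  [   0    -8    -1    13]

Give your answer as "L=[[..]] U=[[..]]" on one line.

  R1 -= 4·R0 → [0,-4,1,4]
  R2 -= -1·R0 → [0,0,3,-1]
  R3 -= 0·R0 → [0,-8,-1,13]
  R2 -= 0·R1 → [0,0,3,-1]
  R3 -= 2·R1 → [0,0,-3,5]
  R3 -= -1·R2 → [0,0,0,4]

L=[[1,0,0,0],[4,1,0,0],[-1,0,1,0],[0,2,-1,1]] U=[[2,-3,2,3],[0,-4,1,4],[0,0,3,-1],[0,0,0,4]]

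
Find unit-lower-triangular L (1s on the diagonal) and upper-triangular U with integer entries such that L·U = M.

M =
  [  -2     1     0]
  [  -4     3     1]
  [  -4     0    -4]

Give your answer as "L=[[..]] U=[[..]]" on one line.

L=[[1,0,0],[2,1,0],[2,-2,1]] U=[[-2,1,0],[0,1,1],[0,0,-2]]

  row1 -= 2·row0 → [0,1,1]
  row2 -= 2·row0 → [0,-2,-4]
  row2 -= -2·row1 → [0,0,-2]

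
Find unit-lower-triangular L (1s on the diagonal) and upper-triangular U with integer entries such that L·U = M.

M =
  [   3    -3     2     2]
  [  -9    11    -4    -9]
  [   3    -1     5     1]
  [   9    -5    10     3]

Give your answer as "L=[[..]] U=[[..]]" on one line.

L=[[1,0,0,0],[-3,1,0,0],[1,1,1,0],[3,2,0,1]] U=[[3,-3,2,2],[0,2,2,-3],[0,0,1,2],[0,0,0,3]]

  r1 -= -3·r0 → [0,2,2,-3]
  r2 -= 1·r0 → [0,2,3,-1]
  r3 -= 3·r0 → [0,4,4,-3]
  r2 -= 1·r1 → [0,0,1,2]
  r3 -= 2·r1 → [0,0,0,3]
  r3 -= 0·r2 → [0,0,0,3]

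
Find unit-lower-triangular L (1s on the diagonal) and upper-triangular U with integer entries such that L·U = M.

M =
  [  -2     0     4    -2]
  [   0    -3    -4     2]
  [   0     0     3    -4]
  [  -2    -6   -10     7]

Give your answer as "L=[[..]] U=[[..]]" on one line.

L=[[1,0,0,0],[0,1,0,0],[0,0,1,0],[1,2,-2,1]] U=[[-2,0,4,-2],[0,-3,-4,2],[0,0,3,-4],[0,0,0,-3]]

  r1 -= 0·r0 → [0,-3,-4,2]
  r2 -= 0·r0 → [0,0,3,-4]
  r3 -= 1·r0 → [0,-6,-14,9]
  r2 -= 0·r1 → [0,0,3,-4]
  r3 -= 2·r1 → [0,0,-6,5]
  r3 -= -2·r2 → [0,0,0,-3]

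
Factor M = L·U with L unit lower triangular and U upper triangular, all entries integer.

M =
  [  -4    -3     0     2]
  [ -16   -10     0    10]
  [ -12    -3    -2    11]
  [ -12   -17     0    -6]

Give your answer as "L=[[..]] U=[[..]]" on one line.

  row1 -= 4·row0 → [0,2,0,2]
  row2 -= 3·row0 → [0,6,-2,5]
  row3 -= 3·row0 → [0,-8,0,-12]
  row2 -= 3·row1 → [0,0,-2,-1]
  row3 -= -4·row1 → [0,0,0,-4]
  row3 -= 0·row2 → [0,0,0,-4]

L=[[1,0,0,0],[4,1,0,0],[3,3,1,0],[3,-4,0,1]] U=[[-4,-3,0,2],[0,2,0,2],[0,0,-2,-1],[0,0,0,-4]]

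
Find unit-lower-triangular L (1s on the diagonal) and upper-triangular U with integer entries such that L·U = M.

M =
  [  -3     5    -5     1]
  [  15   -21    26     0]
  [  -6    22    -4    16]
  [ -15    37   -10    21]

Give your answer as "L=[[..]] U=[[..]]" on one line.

  R1 -= -5·R0 → [0,4,1,5]
  R2 -= 2·R0 → [0,12,6,14]
  R3 -= 5·R0 → [0,12,15,16]
  R2 -= 3·R1 → [0,0,3,-1]
  R3 -= 3·R1 → [0,0,12,1]
  R3 -= 4·R2 → [0,0,0,5]

L=[[1,0,0,0],[-5,1,0,0],[2,3,1,0],[5,3,4,1]] U=[[-3,5,-5,1],[0,4,1,5],[0,0,3,-1],[0,0,0,5]]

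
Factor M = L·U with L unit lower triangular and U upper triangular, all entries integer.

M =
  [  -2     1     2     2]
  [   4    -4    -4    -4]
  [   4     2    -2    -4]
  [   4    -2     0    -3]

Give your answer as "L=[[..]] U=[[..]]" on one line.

  row1 -= -2·row0 → [0,-2,0,0]
  row2 -= -2·row0 → [0,4,2,0]
  row3 -= -2·row0 → [0,0,4,1]
  row2 -= -2·row1 → [0,0,2,0]
  row3 -= 0·row1 → [0,0,4,1]
  row3 -= 2·row2 → [0,0,0,1]

L=[[1,0,0,0],[-2,1,0,0],[-2,-2,1,0],[-2,0,2,1]] U=[[-2,1,2,2],[0,-2,0,0],[0,0,2,0],[0,0,0,1]]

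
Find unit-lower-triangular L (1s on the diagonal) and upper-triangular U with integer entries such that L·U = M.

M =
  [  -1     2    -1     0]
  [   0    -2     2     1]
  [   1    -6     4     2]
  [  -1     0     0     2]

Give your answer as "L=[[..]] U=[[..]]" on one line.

  row1 -= 0·row0 → [0,-2,2,1]
  row2 -= -1·row0 → [0,-4,3,2]
  row3 -= 1·row0 → [0,-2,1,2]
  row2 -= 2·row1 → [0,0,-1,0]
  row3 -= 1·row1 → [0,0,-1,1]
  row3 -= 1·row2 → [0,0,0,1]

L=[[1,0,0,0],[0,1,0,0],[-1,2,1,0],[1,1,1,1]] U=[[-1,2,-1,0],[0,-2,2,1],[0,0,-1,0],[0,0,0,1]]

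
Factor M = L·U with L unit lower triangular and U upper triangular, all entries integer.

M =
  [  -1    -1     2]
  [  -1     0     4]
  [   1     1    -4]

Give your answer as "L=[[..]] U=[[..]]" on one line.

  row1 -= 1·row0 → [0,1,2]
  row2 -= -1·row0 → [0,0,-2]
  row2 -= 0·row1 → [0,0,-2]

L=[[1,0,0],[1,1,0],[-1,0,1]] U=[[-1,-1,2],[0,1,2],[0,0,-2]]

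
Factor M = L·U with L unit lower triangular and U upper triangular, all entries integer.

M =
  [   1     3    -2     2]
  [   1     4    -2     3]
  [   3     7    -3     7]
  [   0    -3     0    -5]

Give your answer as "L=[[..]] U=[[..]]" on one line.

L=[[1,0,0,0],[1,1,0,0],[3,-2,1,0],[0,-3,0,1]] U=[[1,3,-2,2],[0,1,0,1],[0,0,3,3],[0,0,0,-2]]

  row1 -= 1·row0 → [0,1,0,1]
  row2 -= 3·row0 → [0,-2,3,1]
  row3 -= 0·row0 → [0,-3,0,-5]
  row2 -= -2·row1 → [0,0,3,3]
  row3 -= -3·row1 → [0,0,0,-2]
  row3 -= 0·row2 → [0,0,0,-2]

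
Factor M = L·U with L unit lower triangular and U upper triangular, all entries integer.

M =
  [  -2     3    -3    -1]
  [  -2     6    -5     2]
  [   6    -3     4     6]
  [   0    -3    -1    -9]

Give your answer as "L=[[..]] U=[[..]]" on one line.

  R1 -= 1·R0 → [0,3,-2,3]
  R2 -= -3·R0 → [0,6,-5,3]
  R3 -= 0·R0 → [0,-3,-1,-9]
  R2 -= 2·R1 → [0,0,-1,-3]
  R3 -= -1·R1 → [0,0,-3,-6]
  R3 -= 3·R2 → [0,0,0,3]

L=[[1,0,0,0],[1,1,0,0],[-3,2,1,0],[0,-1,3,1]] U=[[-2,3,-3,-1],[0,3,-2,3],[0,0,-1,-3],[0,0,0,3]]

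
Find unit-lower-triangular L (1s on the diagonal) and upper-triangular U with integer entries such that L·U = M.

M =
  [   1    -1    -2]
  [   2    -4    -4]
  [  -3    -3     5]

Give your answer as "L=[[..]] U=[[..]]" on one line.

L=[[1,0,0],[2,1,0],[-3,3,1]] U=[[1,-1,-2],[0,-2,0],[0,0,-1]]

  row1 -= 2·row0 → [0,-2,0]
  row2 -= -3·row0 → [0,-6,-1]
  row2 -= 3·row1 → [0,0,-1]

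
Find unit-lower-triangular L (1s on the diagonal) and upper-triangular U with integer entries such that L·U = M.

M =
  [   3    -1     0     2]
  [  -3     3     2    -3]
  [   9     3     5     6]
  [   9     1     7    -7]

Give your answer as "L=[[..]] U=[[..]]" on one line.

L=[[1,0,0,0],[-1,1,0,0],[3,3,1,0],[3,2,-3,1]] U=[[3,-1,0,2],[0,2,2,-1],[0,0,-1,3],[0,0,0,-2]]

  r1 -= -1·r0 → [0,2,2,-1]
  r2 -= 3·r0 → [0,6,5,0]
  r3 -= 3·r0 → [0,4,7,-13]
  r2 -= 3·r1 → [0,0,-1,3]
  r3 -= 2·r1 → [0,0,3,-11]
  r3 -= -3·r2 → [0,0,0,-2]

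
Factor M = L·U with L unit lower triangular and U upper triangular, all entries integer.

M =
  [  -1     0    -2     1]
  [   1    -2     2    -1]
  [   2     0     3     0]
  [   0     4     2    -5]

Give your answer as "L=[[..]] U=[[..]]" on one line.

  R1 -= -1·R0 → [0,-2,0,0]
  R2 -= -2·R0 → [0,0,-1,2]
  R3 -= 0·R0 → [0,4,2,-5]
  R2 -= 0·R1 → [0,0,-1,2]
  R3 -= -2·R1 → [0,0,2,-5]
  R3 -= -2·R2 → [0,0,0,-1]

L=[[1,0,0,0],[-1,1,0,0],[-2,0,1,0],[0,-2,-2,1]] U=[[-1,0,-2,1],[0,-2,0,0],[0,0,-1,2],[0,0,0,-1]]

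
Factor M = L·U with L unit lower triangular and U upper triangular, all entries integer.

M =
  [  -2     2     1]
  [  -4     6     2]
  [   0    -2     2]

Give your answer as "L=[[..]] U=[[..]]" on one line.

L=[[1,0,0],[2,1,0],[0,-1,1]] U=[[-2,2,1],[0,2,0],[0,0,2]]

  R1 -= 2·R0 → [0,2,0]
  R2 -= 0·R0 → [0,-2,2]
  R2 -= -1·R1 → [0,0,2]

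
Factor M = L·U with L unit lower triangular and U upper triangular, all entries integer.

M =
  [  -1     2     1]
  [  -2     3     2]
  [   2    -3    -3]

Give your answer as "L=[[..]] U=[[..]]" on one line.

  R1 -= 2·R0 → [0,-1,0]
  R2 -= -2·R0 → [0,1,-1]
  R2 -= -1·R1 → [0,0,-1]

L=[[1,0,0],[2,1,0],[-2,-1,1]] U=[[-1,2,1],[0,-1,0],[0,0,-1]]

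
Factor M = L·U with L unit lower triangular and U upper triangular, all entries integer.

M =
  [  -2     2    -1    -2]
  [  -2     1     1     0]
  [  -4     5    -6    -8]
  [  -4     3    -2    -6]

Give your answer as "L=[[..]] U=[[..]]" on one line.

  r1 -= 1·r0 → [0,-1,2,2]
  r2 -= 2·r0 → [0,1,-4,-4]
  r3 -= 2·r0 → [0,-1,0,-2]
  r2 -= -1·r1 → [0,0,-2,-2]
  r3 -= 1·r1 → [0,0,-2,-4]
  r3 -= 1·r2 → [0,0,0,-2]

L=[[1,0,0,0],[1,1,0,0],[2,-1,1,0],[2,1,1,1]] U=[[-2,2,-1,-2],[0,-1,2,2],[0,0,-2,-2],[0,0,0,-2]]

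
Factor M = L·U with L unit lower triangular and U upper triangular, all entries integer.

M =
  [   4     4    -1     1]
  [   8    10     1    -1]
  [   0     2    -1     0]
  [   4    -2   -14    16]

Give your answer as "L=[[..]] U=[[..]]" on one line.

L=[[1,0,0,0],[2,1,0,0],[0,1,1,0],[1,-3,1,1]] U=[[4,4,-1,1],[0,2,3,-3],[0,0,-4,3],[0,0,0,3]]

  R1 -= 2·R0 → [0,2,3,-3]
  R2 -= 0·R0 → [0,2,-1,0]
  R3 -= 1·R0 → [0,-6,-13,15]
  R2 -= 1·R1 → [0,0,-4,3]
  R3 -= -3·R1 → [0,0,-4,6]
  R3 -= 1·R2 → [0,0,0,3]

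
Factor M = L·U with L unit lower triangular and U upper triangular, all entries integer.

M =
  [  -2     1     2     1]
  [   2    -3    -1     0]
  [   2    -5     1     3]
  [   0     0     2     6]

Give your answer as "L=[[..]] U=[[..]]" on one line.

L=[[1,0,0,0],[-1,1,0,0],[-1,2,1,0],[0,0,2,1]] U=[[-2,1,2,1],[0,-2,1,1],[0,0,1,2],[0,0,0,2]]

  row1 -= -1·row0 → [0,-2,1,1]
  row2 -= -1·row0 → [0,-4,3,4]
  row3 -= 0·row0 → [0,0,2,6]
  row2 -= 2·row1 → [0,0,1,2]
  row3 -= 0·row1 → [0,0,2,6]
  row3 -= 2·row2 → [0,0,0,2]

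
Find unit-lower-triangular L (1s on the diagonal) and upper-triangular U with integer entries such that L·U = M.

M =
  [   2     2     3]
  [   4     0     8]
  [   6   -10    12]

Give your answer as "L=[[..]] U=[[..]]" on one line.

L=[[1,0,0],[2,1,0],[3,4,1]] U=[[2,2,3],[0,-4,2],[0,0,-5]]

  r1 -= 2·r0 → [0,-4,2]
  r2 -= 3·r0 → [0,-16,3]
  r2 -= 4·r1 → [0,0,-5]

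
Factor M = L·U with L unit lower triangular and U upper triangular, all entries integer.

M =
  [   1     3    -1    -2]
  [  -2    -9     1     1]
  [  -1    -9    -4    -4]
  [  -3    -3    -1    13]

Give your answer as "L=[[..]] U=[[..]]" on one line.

  row1 -= -2·row0 → [0,-3,-1,-3]
  row2 -= -1·row0 → [0,-6,-5,-6]
  row3 -= -3·row0 → [0,6,-4,7]
  row2 -= 2·row1 → [0,0,-3,0]
  row3 -= -2·row1 → [0,0,-6,1]
  row3 -= 2·row2 → [0,0,0,1]

L=[[1,0,0,0],[-2,1,0,0],[-1,2,1,0],[-3,-2,2,1]] U=[[1,3,-1,-2],[0,-3,-1,-3],[0,0,-3,0],[0,0,0,1]]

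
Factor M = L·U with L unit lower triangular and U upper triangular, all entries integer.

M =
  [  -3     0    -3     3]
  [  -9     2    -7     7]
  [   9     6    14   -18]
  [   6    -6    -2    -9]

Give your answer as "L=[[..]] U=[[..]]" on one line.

  r1 -= 3·r0 → [0,2,2,-2]
  r2 -= -3·r0 → [0,6,5,-9]
  r3 -= -2·r0 → [0,-6,-8,-3]
  r2 -= 3·r1 → [0,0,-1,-3]
  r3 -= -3·r1 → [0,0,-2,-9]
  r3 -= 2·r2 → [0,0,0,-3]

L=[[1,0,0,0],[3,1,0,0],[-3,3,1,0],[-2,-3,2,1]] U=[[-3,0,-3,3],[0,2,2,-2],[0,0,-1,-3],[0,0,0,-3]]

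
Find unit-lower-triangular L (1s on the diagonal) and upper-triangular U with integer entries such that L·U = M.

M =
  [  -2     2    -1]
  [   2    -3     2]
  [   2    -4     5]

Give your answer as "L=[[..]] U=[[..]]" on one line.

L=[[1,0,0],[-1,1,0],[-1,2,1]] U=[[-2,2,-1],[0,-1,1],[0,0,2]]

  row1 -= -1·row0 → [0,-1,1]
  row2 -= -1·row0 → [0,-2,4]
  row2 -= 2·row1 → [0,0,2]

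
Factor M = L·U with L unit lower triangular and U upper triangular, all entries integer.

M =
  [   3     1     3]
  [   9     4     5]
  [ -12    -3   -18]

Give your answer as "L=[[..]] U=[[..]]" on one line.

  row1 -= 3·row0 → [0,1,-4]
  row2 -= -4·row0 → [0,1,-6]
  row2 -= 1·row1 → [0,0,-2]

L=[[1,0,0],[3,1,0],[-4,1,1]] U=[[3,1,3],[0,1,-4],[0,0,-2]]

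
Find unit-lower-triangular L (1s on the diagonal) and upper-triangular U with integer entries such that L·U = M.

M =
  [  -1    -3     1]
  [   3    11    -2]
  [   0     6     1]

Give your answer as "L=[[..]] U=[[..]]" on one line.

L=[[1,0,0],[-3,1,0],[0,3,1]] U=[[-1,-3,1],[0,2,1],[0,0,-2]]

  r1 -= -3·r0 → [0,2,1]
  r2 -= 0·r0 → [0,6,1]
  r2 -= 3·r1 → [0,0,-2]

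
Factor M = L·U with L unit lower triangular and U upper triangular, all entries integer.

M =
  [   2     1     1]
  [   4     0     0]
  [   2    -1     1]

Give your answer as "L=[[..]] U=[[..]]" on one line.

L=[[1,0,0],[2,1,0],[1,1,1]] U=[[2,1,1],[0,-2,-2],[0,0,2]]

  r1 -= 2·r0 → [0,-2,-2]
  r2 -= 1·r0 → [0,-2,0]
  r2 -= 1·r1 → [0,0,2]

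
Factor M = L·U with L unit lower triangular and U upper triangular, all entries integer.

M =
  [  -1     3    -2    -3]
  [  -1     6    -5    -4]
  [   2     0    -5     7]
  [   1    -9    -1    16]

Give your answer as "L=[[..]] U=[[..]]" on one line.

L=[[1,0,0,0],[1,1,0,0],[-2,2,1,0],[-1,-2,3,1]] U=[[-1,3,-2,-3],[0,3,-3,-1],[0,0,-3,3],[0,0,0,2]]

  R1 -= 1·R0 → [0,3,-3,-1]
  R2 -= -2·R0 → [0,6,-9,1]
  R3 -= -1·R0 → [0,-6,-3,13]
  R2 -= 2·R1 → [0,0,-3,3]
  R3 -= -2·R1 → [0,0,-9,11]
  R3 -= 3·R2 → [0,0,0,2]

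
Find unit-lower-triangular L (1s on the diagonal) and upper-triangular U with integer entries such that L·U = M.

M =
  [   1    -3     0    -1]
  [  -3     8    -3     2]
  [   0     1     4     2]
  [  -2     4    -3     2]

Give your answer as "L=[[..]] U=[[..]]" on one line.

  R1 -= -3·R0 → [0,-1,-3,-1]
  R2 -= 0·R0 → [0,1,4,2]
  R3 -= -2·R0 → [0,-2,-3,0]
  R2 -= -1·R1 → [0,0,1,1]
  R3 -= 2·R1 → [0,0,3,2]
  R3 -= 3·R2 → [0,0,0,-1]

L=[[1,0,0,0],[-3,1,0,0],[0,-1,1,0],[-2,2,3,1]] U=[[1,-3,0,-1],[0,-1,-3,-1],[0,0,1,1],[0,0,0,-1]]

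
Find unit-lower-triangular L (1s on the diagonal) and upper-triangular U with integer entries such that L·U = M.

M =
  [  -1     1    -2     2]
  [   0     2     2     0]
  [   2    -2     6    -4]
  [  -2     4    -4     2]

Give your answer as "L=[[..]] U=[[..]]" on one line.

L=[[1,0,0,0],[0,1,0,0],[-2,0,1,0],[2,1,-1,1]] U=[[-1,1,-2,2],[0,2,2,0],[0,0,2,0],[0,0,0,-2]]

  r1 -= 0·r0 → [0,2,2,0]
  r2 -= -2·r0 → [0,0,2,0]
  r3 -= 2·r0 → [0,2,0,-2]
  r2 -= 0·r1 → [0,0,2,0]
  r3 -= 1·r1 → [0,0,-2,-2]
  r3 -= -1·r2 → [0,0,0,-2]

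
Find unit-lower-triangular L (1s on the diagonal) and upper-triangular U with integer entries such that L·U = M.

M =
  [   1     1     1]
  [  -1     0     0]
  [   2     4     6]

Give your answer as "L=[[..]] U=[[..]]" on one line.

L=[[1,0,0],[-1,1,0],[2,2,1]] U=[[1,1,1],[0,1,1],[0,0,2]]

  R1 -= -1·R0 → [0,1,1]
  R2 -= 2·R0 → [0,2,4]
  R2 -= 2·R1 → [0,0,2]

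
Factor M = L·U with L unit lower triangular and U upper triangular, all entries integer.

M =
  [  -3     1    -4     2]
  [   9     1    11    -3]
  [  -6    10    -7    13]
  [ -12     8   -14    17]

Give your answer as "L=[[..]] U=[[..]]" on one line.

  r1 -= -3·r0 → [0,4,-1,3]
  r2 -= 2·r0 → [0,8,1,9]
  r3 -= 4·r0 → [0,4,2,9]
  r2 -= 2·r1 → [0,0,3,3]
  r3 -= 1·r1 → [0,0,3,6]
  r3 -= 1·r2 → [0,0,0,3]

L=[[1,0,0,0],[-3,1,0,0],[2,2,1,0],[4,1,1,1]] U=[[-3,1,-4,2],[0,4,-1,3],[0,0,3,3],[0,0,0,3]]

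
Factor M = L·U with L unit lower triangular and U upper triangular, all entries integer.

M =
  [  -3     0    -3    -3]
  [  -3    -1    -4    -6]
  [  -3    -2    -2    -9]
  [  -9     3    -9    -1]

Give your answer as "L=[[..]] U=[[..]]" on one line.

  row1 -= 1·row0 → [0,-1,-1,-3]
  row2 -= 1·row0 → [0,-2,1,-6]
  row3 -= 3·row0 → [0,3,0,8]
  row2 -= 2·row1 → [0,0,3,0]
  row3 -= -3·row1 → [0,0,-3,-1]
  row3 -= -1·row2 → [0,0,0,-1]

L=[[1,0,0,0],[1,1,0,0],[1,2,1,0],[3,-3,-1,1]] U=[[-3,0,-3,-3],[0,-1,-1,-3],[0,0,3,0],[0,0,0,-1]]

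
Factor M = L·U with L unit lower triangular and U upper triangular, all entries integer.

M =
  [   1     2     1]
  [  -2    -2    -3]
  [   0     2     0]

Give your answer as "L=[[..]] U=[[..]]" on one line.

  r1 -= -2·r0 → [0,2,-1]
  r2 -= 0·r0 → [0,2,0]
  r2 -= 1·r1 → [0,0,1]

L=[[1,0,0],[-2,1,0],[0,1,1]] U=[[1,2,1],[0,2,-1],[0,0,1]]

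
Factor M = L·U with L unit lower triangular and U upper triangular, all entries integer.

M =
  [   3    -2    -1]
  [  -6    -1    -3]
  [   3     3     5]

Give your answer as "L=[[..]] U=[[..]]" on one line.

L=[[1,0,0],[-2,1,0],[1,-1,1]] U=[[3,-2,-1],[0,-5,-5],[0,0,1]]

  r1 -= -2·r0 → [0,-5,-5]
  r2 -= 1·r0 → [0,5,6]
  r2 -= -1·r1 → [0,0,1]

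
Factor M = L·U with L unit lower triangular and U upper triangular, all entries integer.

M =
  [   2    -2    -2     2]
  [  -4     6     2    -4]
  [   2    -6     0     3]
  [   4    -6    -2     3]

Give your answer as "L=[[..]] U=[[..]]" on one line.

L=[[1,0,0,0],[-2,1,0,0],[1,-2,1,0],[2,-1,0,1]] U=[[2,-2,-2,2],[0,2,-2,0],[0,0,-2,1],[0,0,0,-1]]

  row1 -= -2·row0 → [0,2,-2,0]
  row2 -= 1·row0 → [0,-4,2,1]
  row3 -= 2·row0 → [0,-2,2,-1]
  row2 -= -2·row1 → [0,0,-2,1]
  row3 -= -1·row1 → [0,0,0,-1]
  row3 -= 0·row2 → [0,0,0,-1]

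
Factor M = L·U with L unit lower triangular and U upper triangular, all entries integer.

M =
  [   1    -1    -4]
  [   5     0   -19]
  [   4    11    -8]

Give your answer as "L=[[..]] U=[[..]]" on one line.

  r1 -= 5·r0 → [0,5,1]
  r2 -= 4·r0 → [0,15,8]
  r2 -= 3·r1 → [0,0,5]

L=[[1,0,0],[5,1,0],[4,3,1]] U=[[1,-1,-4],[0,5,1],[0,0,5]]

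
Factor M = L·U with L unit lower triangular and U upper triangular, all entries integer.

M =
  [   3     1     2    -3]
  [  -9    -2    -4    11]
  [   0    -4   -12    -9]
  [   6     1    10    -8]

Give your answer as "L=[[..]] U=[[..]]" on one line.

L=[[1,0,0,0],[-3,1,0,0],[0,-4,1,0],[2,-1,-2,1]] U=[[3,1,2,-3],[0,1,2,2],[0,0,-4,-1],[0,0,0,-2]]

  r1 -= -3·r0 → [0,1,2,2]
  r2 -= 0·r0 → [0,-4,-12,-9]
  r3 -= 2·r0 → [0,-1,6,-2]
  r2 -= -4·r1 → [0,0,-4,-1]
  r3 -= -1·r1 → [0,0,8,0]
  r3 -= -2·r2 → [0,0,0,-2]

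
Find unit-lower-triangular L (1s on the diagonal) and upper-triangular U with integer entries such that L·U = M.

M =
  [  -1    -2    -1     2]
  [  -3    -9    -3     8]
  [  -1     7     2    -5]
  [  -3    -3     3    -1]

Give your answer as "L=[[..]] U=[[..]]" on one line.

  r1 -= 3·r0 → [0,-3,0,2]
  r2 -= 1·r0 → [0,9,3,-7]
  r3 -= 3·r0 → [0,3,6,-7]
  r2 -= -3·r1 → [0,0,3,-1]
  r3 -= -1·r1 → [0,0,6,-5]
  r3 -= 2·r2 → [0,0,0,-3]

L=[[1,0,0,0],[3,1,0,0],[1,-3,1,0],[3,-1,2,1]] U=[[-1,-2,-1,2],[0,-3,0,2],[0,0,3,-1],[0,0,0,-3]]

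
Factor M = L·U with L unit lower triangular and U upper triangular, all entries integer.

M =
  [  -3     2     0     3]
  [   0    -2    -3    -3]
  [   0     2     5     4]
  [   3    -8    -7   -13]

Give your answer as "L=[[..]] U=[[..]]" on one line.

L=[[1,0,0,0],[0,1,0,0],[0,-1,1,0],[-1,3,1,1]] U=[[-3,2,0,3],[0,-2,-3,-3],[0,0,2,1],[0,0,0,-2]]

  r1 -= 0·r0 → [0,-2,-3,-3]
  r2 -= 0·r0 → [0,2,5,4]
  r3 -= -1·r0 → [0,-6,-7,-10]
  r2 -= -1·r1 → [0,0,2,1]
  r3 -= 3·r1 → [0,0,2,-1]
  r3 -= 1·r2 → [0,0,0,-2]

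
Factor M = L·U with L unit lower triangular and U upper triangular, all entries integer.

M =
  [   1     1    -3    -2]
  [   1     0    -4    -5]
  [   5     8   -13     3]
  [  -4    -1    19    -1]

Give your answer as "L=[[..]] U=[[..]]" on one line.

L=[[1,0,0,0],[1,1,0,0],[5,-3,1,0],[-4,-3,-4,1]] U=[[1,1,-3,-2],[0,-1,-1,-3],[0,0,-1,4],[0,0,0,-2]]

  R1 -= 1·R0 → [0,-1,-1,-3]
  R2 -= 5·R0 → [0,3,2,13]
  R3 -= -4·R0 → [0,3,7,-9]
  R2 -= -3·R1 → [0,0,-1,4]
  R3 -= -3·R1 → [0,0,4,-18]
  R3 -= -4·R2 → [0,0,0,-2]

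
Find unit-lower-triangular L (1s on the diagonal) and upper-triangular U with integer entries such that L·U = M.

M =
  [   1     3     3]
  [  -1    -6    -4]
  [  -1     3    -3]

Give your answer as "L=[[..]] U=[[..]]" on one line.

  r1 -= -1·r0 → [0,-3,-1]
  r2 -= -1·r0 → [0,6,0]
  r2 -= -2·r1 → [0,0,-2]

L=[[1,0,0],[-1,1,0],[-1,-2,1]] U=[[1,3,3],[0,-3,-1],[0,0,-2]]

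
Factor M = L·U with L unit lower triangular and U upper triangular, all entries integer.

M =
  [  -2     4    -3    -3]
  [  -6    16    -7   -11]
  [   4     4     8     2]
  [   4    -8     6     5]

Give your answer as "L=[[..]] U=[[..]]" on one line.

  row1 -= 3·row0 → [0,4,2,-2]
  row2 -= -2·row0 → [0,12,2,-4]
  row3 -= -2·row0 → [0,0,0,-1]
  row2 -= 3·row1 → [0,0,-4,2]
  row3 -= 0·row1 → [0,0,0,-1]
  row3 -= 0·row2 → [0,0,0,-1]

L=[[1,0,0,0],[3,1,0,0],[-2,3,1,0],[-2,0,0,1]] U=[[-2,4,-3,-3],[0,4,2,-2],[0,0,-4,2],[0,0,0,-1]]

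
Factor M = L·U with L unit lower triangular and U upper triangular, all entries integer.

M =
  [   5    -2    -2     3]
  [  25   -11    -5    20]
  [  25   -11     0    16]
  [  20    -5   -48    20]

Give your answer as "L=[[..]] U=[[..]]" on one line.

  row1 -= 5·row0 → [0,-1,5,5]
  row2 -= 5·row0 → [0,-1,10,1]
  row3 -= 4·row0 → [0,3,-40,8]
  row2 -= 1·row1 → [0,0,5,-4]
  row3 -= -3·row1 → [0,0,-25,23]
  row3 -= -5·row2 → [0,0,0,3]

L=[[1,0,0,0],[5,1,0,0],[5,1,1,0],[4,-3,-5,1]] U=[[5,-2,-2,3],[0,-1,5,5],[0,0,5,-4],[0,0,0,3]]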